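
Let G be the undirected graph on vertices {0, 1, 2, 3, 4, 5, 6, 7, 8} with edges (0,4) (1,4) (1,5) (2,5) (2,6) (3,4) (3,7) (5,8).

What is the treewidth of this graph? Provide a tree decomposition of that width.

The largest bag has 2 vertices, giving width 1; this decomposition certifies tw(G) ≤ 1. Any graph with an edge has treewidth ≥ 1, and G has the edge 4–1. Combining the bounds, tw(G) = 1.

Treewidth 1.
One optimal decomposition is:
Bags: B1 = {1, 4}  B2 = {0, 4}  B3 = {3, 4}  B4 = {1, 5}  B5 = {2, 5}  B6 = {3, 7}  B7 = {5, 8}  B8 = {2, 6}
Tree: B1–B2, B1–B3, B1–B4, B4–B5, B3–B6, B4–B7, B5–B8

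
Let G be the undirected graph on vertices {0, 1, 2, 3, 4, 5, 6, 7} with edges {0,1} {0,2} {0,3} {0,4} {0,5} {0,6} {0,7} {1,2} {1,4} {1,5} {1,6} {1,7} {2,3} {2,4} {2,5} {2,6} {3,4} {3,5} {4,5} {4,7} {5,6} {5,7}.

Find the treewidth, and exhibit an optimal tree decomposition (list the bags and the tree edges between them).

Each bag holds 5 vertices, so the decomposition has width 4, which upper-bounds the treewidth. Conversely, {0, 1, 2, 4, 5} is a clique of size 5, and the vertices of any clique must share a bag in every tree decomposition; so some bag has ≥ 5 vertices and tw(G) ≥ 4. Combining the bounds, tw(G) = 4.

Treewidth 4.
One optimal decomposition is:
Bags: B1 = {0, 1, 2, 4, 5}  B2 = {0, 1, 4, 5, 7}  B3 = {0, 2, 3, 4, 5}  B4 = {0, 1, 2, 5, 6}
Tree: B1–B2, B1–B3, B1–B4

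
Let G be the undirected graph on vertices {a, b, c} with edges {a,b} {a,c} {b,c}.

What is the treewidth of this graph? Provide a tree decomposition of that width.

A single bag containing all 3 vertices is trivially a valid decomposition of width 2. On the other hand G contains the 3-clique {a, b, c}. A clique must lie in a single bag of any decomposition, so no decomposition can have width below 2. Hence tw(G) = 2 exactly.

Treewidth 2.
Bags: B1 = {a, b, c}
Tree: (single bag)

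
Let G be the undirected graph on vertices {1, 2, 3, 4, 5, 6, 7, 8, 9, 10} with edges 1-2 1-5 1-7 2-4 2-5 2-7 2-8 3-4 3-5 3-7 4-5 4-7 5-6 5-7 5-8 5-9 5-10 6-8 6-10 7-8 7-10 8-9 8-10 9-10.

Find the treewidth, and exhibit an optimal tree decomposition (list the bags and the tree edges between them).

Every bag has size at most 4, so the width is 4 − 1 = 3 and tw(G) ≤ 3. Conversely, {5, 8, 9, 10} is a clique of size 4, and the vertices of any clique must share a bag in every tree decomposition; so some bag has ≥ 4 vertices and tw(G) ≥ 3. Therefore the treewidth is 3.

Treewidth 3.
One such decomposition:
Bags: B1 = {2, 5, 7, 8}  B2 = {2, 4, 5, 7}  B3 = {5, 7, 8, 10}  B4 = {3, 4, 5, 7}  B5 = {5, 6, 8, 10}  B6 = {5, 8, 9, 10}  B7 = {1, 2, 5, 7}
Tree: B1–B2, B1–B3, B2–B4, B3–B5, B3–B6, B1–B7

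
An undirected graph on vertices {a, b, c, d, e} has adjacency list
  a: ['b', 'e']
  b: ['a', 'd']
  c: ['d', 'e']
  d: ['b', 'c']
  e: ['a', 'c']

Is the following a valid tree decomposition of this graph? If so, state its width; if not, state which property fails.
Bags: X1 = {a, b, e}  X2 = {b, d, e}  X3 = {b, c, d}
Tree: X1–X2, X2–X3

No — edge (e,c) lies in no bag.

A tree decomposition must satisfy three properties: every vertex lies in some bag; for every edge, both endpoints lie together in some bag; and for every vertex, the bags containing it form a connected subtree. Here edge (e,c) lies in no bag, so the decomposition is invalid.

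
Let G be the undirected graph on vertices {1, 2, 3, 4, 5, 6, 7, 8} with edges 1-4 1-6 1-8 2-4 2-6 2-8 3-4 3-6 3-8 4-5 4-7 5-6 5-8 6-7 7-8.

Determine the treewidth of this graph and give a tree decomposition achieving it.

Each bag holds 4 vertices, so the decomposition has width 3, which upper-bounds the treewidth. For the lower bound: the 4 vertex sets {1,8}, {4,5}, {6}, {7} are disjoint, each induces a connected subgraph, and every pair is joined by at least one edge of G. Contracting each set to a single vertex therefore yields K_{4} as a minor, and since treewidth is minor-monotone, tw(G) ≥ tw(K_{4}) = 3. Hence tw(G) = 3 exactly.

Treewidth 3.
Bags: B1 = {1, 4, 6, 8}  B2 = {4, 5, 6, 8}  B3 = {4, 6, 7, 8}  B4 = {2, 4, 6, 8}  B5 = {3, 4, 6, 8}
Tree: B1–B2, B2–B3, B3–B4, B4–B5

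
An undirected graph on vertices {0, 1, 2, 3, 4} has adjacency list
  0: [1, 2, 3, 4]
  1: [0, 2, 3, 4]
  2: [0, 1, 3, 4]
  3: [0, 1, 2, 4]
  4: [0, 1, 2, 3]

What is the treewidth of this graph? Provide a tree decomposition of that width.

Treewidth 4.
One optimal decomposition is:
Bags: B1 = {0, 1, 2, 3, 4}
Tree: (single bag)

A single bag containing all 5 vertices is trivially a valid decomposition of width 4. Conversely, {0, 1, 2, 3, 4} is a clique of size 5, and the vertices of any clique must share a bag in every tree decomposition; so some bag has ≥ 5 vertices and tw(G) ≥ 4. Combining the bounds, tw(G) = 4.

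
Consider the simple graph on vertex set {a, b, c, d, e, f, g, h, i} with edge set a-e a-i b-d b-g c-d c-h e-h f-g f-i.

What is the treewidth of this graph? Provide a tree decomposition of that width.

Every bag has size at most 3, so the width is 3 − 1 = 2 and tw(G) ≤ 2. For the lower bound, G contains the cycle g–f–i–a–e–h–c–d–b–g, so G is not a forest; only forests have treewidth ≤ 1, hence tw(G) ≥ 2. Hence tw(G) = 2 exactly.

Treewidth 2.
One optimal decomposition is:
Bags: B1 = {f, g, i}  B2 = {a, g, i}  B3 = {a, e, g}  B4 = {e, g, h}  B5 = {c, g, h}  B6 = {c, d, g}  B7 = {b, d, g}
Tree: B1–B2, B2–B3, B3–B4, B4–B5, B5–B6, B6–B7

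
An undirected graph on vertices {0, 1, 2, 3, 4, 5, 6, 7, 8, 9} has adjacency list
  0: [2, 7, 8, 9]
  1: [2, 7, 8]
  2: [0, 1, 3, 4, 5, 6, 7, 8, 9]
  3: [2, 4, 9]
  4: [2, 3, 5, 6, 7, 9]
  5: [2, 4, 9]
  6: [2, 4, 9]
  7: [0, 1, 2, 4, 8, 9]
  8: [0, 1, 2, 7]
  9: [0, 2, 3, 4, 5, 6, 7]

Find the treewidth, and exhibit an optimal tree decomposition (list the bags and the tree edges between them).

Treewidth 3.
One such decomposition:
Bags: B1 = {0, 2, 7, 9}  B2 = {0, 2, 7, 8}  B3 = {1, 2, 7, 8}  B4 = {2, 4, 7, 9}  B5 = {2, 3, 4, 9}  B6 = {2, 4, 5, 9}  B7 = {2, 4, 6, 9}
Tree: B1–B2, B2–B3, B1–B4, B4–B5, B4–B6, B6–B7

Every bag has size at most 4, so the width is 4 − 1 = 3 and tw(G) ≤ 3. On the other hand G contains the 4-clique {0, 2, 7, 8}. A clique must lie in a single bag of any decomposition, so no decomposition can have width below 3. Hence tw(G) = 3 exactly.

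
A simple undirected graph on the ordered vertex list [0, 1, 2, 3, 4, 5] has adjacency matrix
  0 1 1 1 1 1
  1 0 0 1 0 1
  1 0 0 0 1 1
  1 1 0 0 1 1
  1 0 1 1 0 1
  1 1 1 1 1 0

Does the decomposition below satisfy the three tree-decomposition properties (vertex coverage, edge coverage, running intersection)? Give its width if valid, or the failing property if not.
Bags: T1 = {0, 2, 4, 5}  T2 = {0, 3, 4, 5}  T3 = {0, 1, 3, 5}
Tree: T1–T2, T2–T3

Every vertex of G appears in some bag (union = {0, 1, 2, 3, 4, 5}); every edge is covered by a bag; and for each vertex v the set of bags containing v is connected in the bag tree. The decomposition is therefore valid. The largest bag has 4 vertices, so the width is 3.

Yes; width 3.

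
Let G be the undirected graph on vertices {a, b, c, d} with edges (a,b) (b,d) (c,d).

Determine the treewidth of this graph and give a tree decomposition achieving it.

Treewidth 1.
One optimal decomposition is:
Bags: B1 = {a, b}  B2 = {b, d}  B3 = {c, d}
Tree: B1–B2, B2–B3

Every bag has size at most 2, so the width is 2 − 1 = 1 and tw(G) ≤ 1. G has an edge, so its treewidth is at least 1. The upper and lower bounds meet at 1, so that is the treewidth.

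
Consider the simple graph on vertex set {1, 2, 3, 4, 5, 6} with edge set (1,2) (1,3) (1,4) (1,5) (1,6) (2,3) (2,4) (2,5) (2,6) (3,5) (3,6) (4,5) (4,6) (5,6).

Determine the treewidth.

A width-4 tree decomposition is:
Bags: B1 = {1, 2, 3, 5, 6}  B2 = {1, 2, 4, 5, 6}
Tree: B1–B2
The largest bag has 5 vertices, giving width 4; this decomposition certifies tw(G) ≤ 4. Conversely, {1, 2, 3, 5, 6} is a clique of size 5, and the vertices of any clique must share a bag in every tree decomposition; so some bag has ≥ 5 vertices and tw(G) ≥ 4. Therefore the treewidth is 4.

4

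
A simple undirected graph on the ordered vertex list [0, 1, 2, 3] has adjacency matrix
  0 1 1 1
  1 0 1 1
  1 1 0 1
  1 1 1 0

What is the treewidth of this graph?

A width-3 tree decomposition is:
Bags: B1 = {0, 1, 2, 3}
Tree: (single bag)
With just one bag of size 4, the width is 4 − 1 = 3, so tw(G) ≤ 3. Conversely, {0, 1, 2, 3} is a clique of size 4, and the vertices of any clique must share a bag in every tree decomposition; so some bag has ≥ 4 vertices and tw(G) ≥ 3. The upper and lower bounds meet at 3, so that is the treewidth.

3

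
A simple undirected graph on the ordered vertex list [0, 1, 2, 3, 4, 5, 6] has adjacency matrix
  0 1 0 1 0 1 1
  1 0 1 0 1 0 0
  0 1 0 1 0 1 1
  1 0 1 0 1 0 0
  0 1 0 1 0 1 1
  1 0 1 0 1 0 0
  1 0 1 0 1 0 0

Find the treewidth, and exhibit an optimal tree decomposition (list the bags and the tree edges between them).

Each bag holds 4 vertices, so the decomposition has width 3, which upper-bounds the treewidth. For the lower bound: the 4 vertex sets {2,5}, {3,4}, {0}, {6} are disjoint, each induces a connected subgraph, and every pair is joined by at least one edge of G. Contracting each set to a single vertex therefore yields K_{4} as a minor, and since treewidth is minor-monotone, tw(G) ≥ tw(K_{4}) = 3. Combining the bounds, tw(G) = 3.

Treewidth 3.
One optimal decomposition is:
Bags: B1 = {0, 2, 4, 5}  B2 = {0, 2, 3, 4}  B3 = {0, 2, 4, 6}  B4 = {0, 1, 2, 4}
Tree: B1–B2, B2–B3, B3–B4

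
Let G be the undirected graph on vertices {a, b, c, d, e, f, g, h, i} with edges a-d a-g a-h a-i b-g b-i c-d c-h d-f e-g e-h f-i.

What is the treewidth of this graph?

3

A width-3 tree decomposition is:
Bags: B1 = {b, f, g, i}  B2 = {a, f, g, i}  B3 = {a, d, f, g}  B4 = {a, d, e, g}  B5 = {a, d, e, h}  B6 = {c, d, e, h}
Tree: B1–B2, B2–B3, B3–B4, B4–B5, B5–B6
The largest bag has 4 vertices, giving width 3; this decomposition certifies tw(G) ≤ 3. For the lower bound: the 4 vertex sets {b,f,i}, {g}, {a}, {c,d,e,h} are disjoint, each induces a connected subgraph, and every pair is joined by at least one edge of G. Contracting each set to a single vertex therefore yields K_{4} as a minor, and since treewidth is minor-monotone, tw(G) ≥ tw(K_{4}) = 3. Hence tw(G) = 3 exactly.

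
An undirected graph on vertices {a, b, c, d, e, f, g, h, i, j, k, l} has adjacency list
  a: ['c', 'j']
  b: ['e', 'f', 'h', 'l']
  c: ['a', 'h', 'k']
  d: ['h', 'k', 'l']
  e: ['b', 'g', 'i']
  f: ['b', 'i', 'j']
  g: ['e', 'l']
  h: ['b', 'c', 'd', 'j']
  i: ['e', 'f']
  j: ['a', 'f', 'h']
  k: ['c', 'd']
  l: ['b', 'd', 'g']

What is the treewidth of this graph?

A width-3 tree decomposition is:
Bags: B1 = {a, c, j, k}  B2 = {c, h, j, k}  B3 = {d, h, j, k}  B4 = {d, f, h, j}  B5 = {b, d, f, h}  B6 = {b, d, f, l}  B7 = {b, f, i, l}  B8 = {b, e, i, l}  B9 = {e, g, i, l}
Tree: B1–B2, B2–B3, B3–B4, B4–B5, B5–B6, B6–B7, B7–B8, B8–B9
The largest bag has 4 vertices, giving width 3; this decomposition certifies tw(G) ≤ 3. For the lower bound: the 4 vertex sets {a,c,k}, {j}, {h}, {b,d,f,l} are disjoint, each induces a connected subgraph, and every pair is joined by at least one edge of G. Contracting each set to a single vertex therefore yields K_{4} as a minor, and since treewidth is minor-monotone, tw(G) ≥ tw(K_{4}) = 3. The upper and lower bounds meet at 3, so that is the treewidth.

3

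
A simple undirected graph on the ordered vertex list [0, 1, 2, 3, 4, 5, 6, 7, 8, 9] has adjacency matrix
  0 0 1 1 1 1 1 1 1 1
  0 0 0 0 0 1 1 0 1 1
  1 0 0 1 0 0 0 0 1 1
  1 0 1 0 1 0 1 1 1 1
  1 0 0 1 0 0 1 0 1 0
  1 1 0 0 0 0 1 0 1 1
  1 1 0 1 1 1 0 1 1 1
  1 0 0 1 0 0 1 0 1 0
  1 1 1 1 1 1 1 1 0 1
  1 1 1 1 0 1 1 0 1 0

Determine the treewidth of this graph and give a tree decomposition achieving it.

The largest bag has 5 vertices, giving width 4; this decomposition certifies tw(G) ≤ 4. Conversely, {0, 2, 3, 8, 9} is a clique of size 5, and the vertices of any clique must share a bag in every tree decomposition; so some bag has ≥ 5 vertices and tw(G) ≥ 4. Therefore the treewidth is 4.

Treewidth 4.
Bags: B1 = {0, 3, 6, 7, 8}  B2 = {0, 3, 4, 6, 8}  B3 = {0, 3, 6, 8, 9}  B4 = {0, 5, 6, 8, 9}  B5 = {0, 2, 3, 8, 9}  B6 = {1, 5, 6, 8, 9}
Tree: B1–B2, B2–B3, B3–B4, B3–B5, B4–B6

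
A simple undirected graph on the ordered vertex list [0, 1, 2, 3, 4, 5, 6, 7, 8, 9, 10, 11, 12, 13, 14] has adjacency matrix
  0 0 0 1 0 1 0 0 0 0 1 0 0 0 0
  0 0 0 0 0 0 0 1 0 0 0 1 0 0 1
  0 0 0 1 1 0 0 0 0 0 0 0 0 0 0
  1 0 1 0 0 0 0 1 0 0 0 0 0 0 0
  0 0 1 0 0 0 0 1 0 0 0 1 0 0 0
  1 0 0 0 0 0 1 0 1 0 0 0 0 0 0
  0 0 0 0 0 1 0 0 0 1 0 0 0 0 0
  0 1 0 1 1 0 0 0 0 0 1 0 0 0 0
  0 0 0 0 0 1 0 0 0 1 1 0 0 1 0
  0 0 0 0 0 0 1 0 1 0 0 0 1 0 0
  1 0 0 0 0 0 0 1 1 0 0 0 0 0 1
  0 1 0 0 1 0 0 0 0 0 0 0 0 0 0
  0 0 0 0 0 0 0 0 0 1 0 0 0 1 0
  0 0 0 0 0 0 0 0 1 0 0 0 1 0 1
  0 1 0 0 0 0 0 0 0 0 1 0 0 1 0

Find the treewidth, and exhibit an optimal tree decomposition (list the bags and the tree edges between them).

The largest bag has 4 vertices, giving width 3; this decomposition certifies tw(G) ≤ 3. For the lower bound: the 4 vertex sets {6,9,12}, {5}, {8}, {0,10,13,14} are disjoint, each induces a connected subgraph, and every pair is joined by at least one edge of G. Contracting each set to a single vertex therefore yields K_{4} as a minor, and since treewidth is minor-monotone, tw(G) ≥ tw(K_{4}) = 3. Hence tw(G) = 3 exactly.

Treewidth 3.
Bags: B1 = {5, 6, 9, 12}  B2 = {5, 8, 9, 12}  B3 = {5, 8, 12, 13}  B4 = {0, 5, 8, 13}  B5 = {0, 8, 10, 13}  B6 = {0, 10, 13, 14}  B7 = {0, 3, 10, 14}  B8 = {3, 7, 10, 14}  B9 = {1, 3, 7, 14}  B10 = {1, 2, 3, 7}  B11 = {1, 2, 4, 7}  B12 = {1, 2, 4, 11}
Tree: B1–B2, B2–B3, B3–B4, B4–B5, B5–B6, B6–B7, B7–B8, B8–B9, B9–B10, B10–B11, B11–B12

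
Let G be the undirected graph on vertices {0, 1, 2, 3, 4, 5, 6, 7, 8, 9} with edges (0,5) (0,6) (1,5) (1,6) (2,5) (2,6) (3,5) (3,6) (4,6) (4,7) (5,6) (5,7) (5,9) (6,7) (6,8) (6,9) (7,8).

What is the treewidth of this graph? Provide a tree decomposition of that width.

Treewidth 2.
One such decomposition:
Bags: B1 = {5, 6, 7}  B2 = {6, 7, 8}  B3 = {1, 5, 6}  B4 = {5, 6, 9}  B5 = {2, 5, 6}  B6 = {4, 6, 7}  B7 = {0, 5, 6}  B8 = {3, 5, 6}
Tree: B1–B2, B1–B3, B1–B4, B4–B5, B1–B6, B4–B7, B4–B8

Each bag holds 3 vertices, so the decomposition has width 2, which upper-bounds the treewidth. For the lower bound, the 3 vertices {6, 7, 8} are pairwise adjacent, and any tree decomposition puts a clique entirely inside one bag — forcing width ≥ 2. Therefore the treewidth is 2.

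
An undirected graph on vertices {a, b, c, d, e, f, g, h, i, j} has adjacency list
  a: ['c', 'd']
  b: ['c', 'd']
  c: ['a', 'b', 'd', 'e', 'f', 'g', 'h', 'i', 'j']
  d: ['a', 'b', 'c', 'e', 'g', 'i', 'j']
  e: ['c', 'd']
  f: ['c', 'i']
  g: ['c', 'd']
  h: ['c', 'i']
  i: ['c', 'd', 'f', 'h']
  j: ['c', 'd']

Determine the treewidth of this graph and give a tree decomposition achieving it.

Treewidth 2.
One such decomposition:
Bags: B1 = {c, h, i}  B2 = {c, d, i}  B3 = {c, d, g}  B4 = {c, f, i}  B5 = {a, c, d}  B6 = {b, c, d}  B7 = {c, d, e}  B8 = {c, d, j}
Tree: B1–B2, B2–B3, B2–B4, B2–B5, B5–B6, B5–B7, B6–B8

Every bag has size at most 3, so the width is 3 − 1 = 2 and tw(G) ≤ 2. For the lower bound, the 3 vertices {c, d, g} are pairwise adjacent, and any tree decomposition puts a clique entirely inside one bag — forcing width ≥ 2. Hence tw(G) = 2 exactly.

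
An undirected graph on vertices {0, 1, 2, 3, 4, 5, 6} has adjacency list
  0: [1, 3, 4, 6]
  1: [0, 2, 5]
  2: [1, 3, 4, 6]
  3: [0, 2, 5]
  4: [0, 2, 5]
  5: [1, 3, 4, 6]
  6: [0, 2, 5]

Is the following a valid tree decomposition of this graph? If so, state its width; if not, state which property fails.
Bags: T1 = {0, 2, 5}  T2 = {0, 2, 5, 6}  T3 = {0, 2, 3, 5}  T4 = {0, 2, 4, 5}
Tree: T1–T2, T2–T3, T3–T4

A tree decomposition must satisfy three properties: every vertex lies in some bag; for every edge, both endpoints lie together in some bag; and for every vertex, the bags containing it form a connected subtree. Here vertex 1 appears in no bag, so the decomposition is invalid.

No — vertex 1 appears in no bag.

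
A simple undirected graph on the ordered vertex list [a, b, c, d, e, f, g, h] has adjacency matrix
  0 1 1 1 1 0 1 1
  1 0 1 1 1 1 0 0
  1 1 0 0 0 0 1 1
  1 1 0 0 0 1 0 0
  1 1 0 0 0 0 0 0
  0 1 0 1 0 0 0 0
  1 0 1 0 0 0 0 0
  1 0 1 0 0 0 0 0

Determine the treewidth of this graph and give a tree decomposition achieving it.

Every bag has size at most 3, so the width is 3 − 1 = 2 and tw(G) ≤ 2. On the other hand G contains the 3-clique {a, c, g}. A clique must lie in a single bag of any decomposition, so no decomposition can have width below 2. Combining the bounds, tw(G) = 2.

Treewidth 2.
One such decomposition:
Bags: B1 = {a, b, c}  B2 = {a, b, d}  B3 = {a, c, g}  B4 = {b, d, f}  B5 = {a, b, e}  B6 = {a, c, h}
Tree: B1–B2, B1–B3, B2–B4, B1–B5, B1–B6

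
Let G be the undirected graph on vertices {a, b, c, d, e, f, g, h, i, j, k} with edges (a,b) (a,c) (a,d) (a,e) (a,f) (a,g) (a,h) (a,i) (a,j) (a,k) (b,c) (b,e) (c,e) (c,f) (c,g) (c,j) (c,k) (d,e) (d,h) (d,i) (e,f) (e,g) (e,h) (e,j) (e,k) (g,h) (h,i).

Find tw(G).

A width-3 tree decomposition is:
Bags: B1 = {a, b, c, e}  B2 = {a, c, e, g}  B3 = {a, e, g, h}  B4 = {a, d, e, h}  B5 = {a, c, e, f}  B6 = {a, d, h, i}  B7 = {a, c, e, k}  B8 = {a, c, e, j}
Tree: B1–B2, B2–B3, B3–B4, B2–B5, B4–B6, B2–B7, B7–B8
Each bag holds 4 vertices, so the decomposition has width 3, which upper-bounds the treewidth. For the lower bound, the 4 vertices {a, d, e, h} are pairwise adjacent, and any tree decomposition puts a clique entirely inside one bag — forcing width ≥ 3. Therefore the treewidth is 3.

3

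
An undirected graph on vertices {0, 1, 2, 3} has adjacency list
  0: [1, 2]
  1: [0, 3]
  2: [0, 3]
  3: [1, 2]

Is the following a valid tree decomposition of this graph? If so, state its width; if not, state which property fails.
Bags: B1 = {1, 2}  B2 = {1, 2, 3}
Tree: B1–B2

No — vertex 0 appears in no bag.

A tree decomposition must satisfy three properties: every vertex lies in some bag; for every edge, both endpoints lie together in some bag; and for every vertex, the bags containing it form a connected subtree. Here vertex 0 appears in no bag, so the decomposition is invalid.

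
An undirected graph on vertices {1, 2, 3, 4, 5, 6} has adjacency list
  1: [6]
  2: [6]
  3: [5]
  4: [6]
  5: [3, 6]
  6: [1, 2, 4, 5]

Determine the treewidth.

1

A width-1 tree decomposition is:
Bags: B1 = {5, 6}  B2 = {3, 5}  B3 = {4, 6}  B4 = {2, 6}  B5 = {1, 6}
Tree: B1–B2, B1–B3, B1–B4, B4–B5
The largest bag has 2 vertices, giving width 1; this decomposition certifies tw(G) ≤ 1. Any graph with an edge has treewidth ≥ 1, and G has the edge 6–5. Therefore the treewidth is 1.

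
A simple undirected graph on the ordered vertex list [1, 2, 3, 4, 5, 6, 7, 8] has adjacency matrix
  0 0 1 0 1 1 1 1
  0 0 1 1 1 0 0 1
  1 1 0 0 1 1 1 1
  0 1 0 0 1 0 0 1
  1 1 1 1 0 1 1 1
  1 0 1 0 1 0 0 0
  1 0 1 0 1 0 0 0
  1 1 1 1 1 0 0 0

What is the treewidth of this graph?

A width-3 tree decomposition is:
Bags: B1 = {1, 3, 5, 8}  B2 = {2, 3, 5, 8}  B3 = {1, 3, 5, 7}  B4 = {1, 3, 5, 6}  B5 = {2, 4, 5, 8}
Tree: B1–B2, B1–B3, B1–B4, B2–B5
The largest bag has 4 vertices, giving width 3; this decomposition certifies tw(G) ≤ 3. For the lower bound, the 4 vertices {1, 3, 5, 8} are pairwise adjacent, and any tree decomposition puts a clique entirely inside one bag — forcing width ≥ 3. Therefore the treewidth is 3.

3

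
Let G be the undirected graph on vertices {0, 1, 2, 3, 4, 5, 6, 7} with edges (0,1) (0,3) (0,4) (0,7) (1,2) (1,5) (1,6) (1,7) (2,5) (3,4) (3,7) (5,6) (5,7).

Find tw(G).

2

A width-2 tree decomposition is:
Bags: B1 = {0, 1, 7}  B2 = {1, 5, 7}  B3 = {0, 3, 7}  B4 = {1, 2, 5}  B5 = {1, 5, 6}  B6 = {0, 3, 4}
Tree: B1–B2, B1–B3, B2–B4, B4–B5, B3–B6
Each bag holds 3 vertices, so the decomposition has width 2, which upper-bounds the treewidth. On the other hand G contains the 3-clique {0, 1, 7}. A clique must lie in a single bag of any decomposition, so no decomposition can have width below 2. Hence tw(G) = 2 exactly.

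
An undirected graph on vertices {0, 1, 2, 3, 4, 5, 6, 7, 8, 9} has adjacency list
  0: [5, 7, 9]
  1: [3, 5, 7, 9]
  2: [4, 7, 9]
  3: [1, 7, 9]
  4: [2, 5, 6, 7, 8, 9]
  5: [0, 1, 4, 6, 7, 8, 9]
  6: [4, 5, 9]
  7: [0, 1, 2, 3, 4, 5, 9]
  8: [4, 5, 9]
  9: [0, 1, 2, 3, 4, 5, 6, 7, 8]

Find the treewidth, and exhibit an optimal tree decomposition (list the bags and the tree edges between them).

Treewidth 3.
One such decomposition:
Bags: B1 = {4, 5, 7, 9}  B2 = {4, 5, 6, 9}  B3 = {0, 5, 7, 9}  B4 = {1, 5, 7, 9}  B5 = {2, 4, 7, 9}  B6 = {4, 5, 8, 9}  B7 = {1, 3, 7, 9}
Tree: B1–B2, B1–B3, B1–B4, B1–B5, B1–B6, B4–B7

Every bag has size at most 4, so the width is 4 − 1 = 3 and tw(G) ≤ 3. On the other hand G contains the 4-clique {2, 4, 7, 9}. A clique must lie in a single bag of any decomposition, so no decomposition can have width below 3. Therefore the treewidth is 3.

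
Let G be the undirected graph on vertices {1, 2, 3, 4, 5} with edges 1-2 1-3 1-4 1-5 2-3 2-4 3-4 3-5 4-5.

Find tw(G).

A width-3 tree decomposition is:
Bags: B1 = {1, 3, 4, 5}  B2 = {1, 2, 3, 4}
Tree: B1–B2
The largest bag has 4 vertices, giving width 3; this decomposition certifies tw(G) ≤ 3. On the other hand G contains the 4-clique {1, 2, 3, 4}. A clique must lie in a single bag of any decomposition, so no decomposition can have width below 3. The upper and lower bounds meet at 3, so that is the treewidth.

3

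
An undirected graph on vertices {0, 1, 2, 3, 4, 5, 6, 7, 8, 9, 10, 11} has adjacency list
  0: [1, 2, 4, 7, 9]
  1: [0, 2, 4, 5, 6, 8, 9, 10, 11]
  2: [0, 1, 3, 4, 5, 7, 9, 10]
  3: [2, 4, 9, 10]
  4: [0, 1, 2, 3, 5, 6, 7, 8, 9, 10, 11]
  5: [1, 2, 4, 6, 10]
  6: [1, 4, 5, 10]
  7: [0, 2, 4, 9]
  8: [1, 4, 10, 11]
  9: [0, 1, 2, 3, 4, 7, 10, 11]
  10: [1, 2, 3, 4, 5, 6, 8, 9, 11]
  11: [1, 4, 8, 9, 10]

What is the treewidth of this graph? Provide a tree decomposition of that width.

Treewidth 4.
Bags: B1 = {1, 4, 8, 10, 11}  B2 = {1, 4, 9, 10, 11}  B3 = {1, 2, 4, 9, 10}  B4 = {1, 2, 4, 5, 10}  B5 = {1, 4, 5, 6, 10}  B6 = {0, 1, 2, 4, 9}  B7 = {0, 2, 4, 7, 9}  B8 = {2, 3, 4, 9, 10}
Tree: B1–B2, B2–B3, B3–B4, B4–B5, B3–B6, B6–B7, B3–B8

Each bag holds 5 vertices, so the decomposition has width 4, which upper-bounds the treewidth. On the other hand G contains the 5-clique {0, 1, 2, 4, 9}. A clique must lie in a single bag of any decomposition, so no decomposition can have width below 4. Combining the bounds, tw(G) = 4.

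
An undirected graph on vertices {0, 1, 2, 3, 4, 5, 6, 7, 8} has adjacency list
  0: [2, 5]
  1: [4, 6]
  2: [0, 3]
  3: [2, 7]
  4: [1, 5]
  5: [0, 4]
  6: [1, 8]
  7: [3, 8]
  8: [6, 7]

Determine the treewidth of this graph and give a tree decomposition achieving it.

The largest bag has 3 vertices, giving width 2; this decomposition certifies tw(G) ≤ 2. The edges 6–8–7–3–2–0–5–4–1–6 form a cycle, so G is not a tree and its treewidth is at least 2. Hence tw(G) = 2 exactly.

Treewidth 2.
Bags: B1 = {6, 7, 8}  B2 = {3, 6, 7}  B3 = {2, 3, 6}  B4 = {0, 2, 6}  B5 = {0, 5, 6}  B6 = {4, 5, 6}  B7 = {1, 4, 6}
Tree: B1–B2, B2–B3, B3–B4, B4–B5, B5–B6, B6–B7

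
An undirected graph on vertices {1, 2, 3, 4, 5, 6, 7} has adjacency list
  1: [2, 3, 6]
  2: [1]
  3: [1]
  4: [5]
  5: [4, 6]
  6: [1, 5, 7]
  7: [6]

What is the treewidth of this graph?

1

A width-1 tree decomposition is:
Bags: B1 = {1, 6}  B2 = {1, 2}  B3 = {5, 6}  B4 = {4, 5}  B5 = {6, 7}  B6 = {1, 3}
Tree: B1–B2, B1–B3, B3–B4, B3–B5, B2–B6
Every bag has size at most 2, so the width is 2 − 1 = 1 and tw(G) ≤ 1. Any graph with an edge has treewidth ≥ 1, and G has the edge 6–1. Therefore the treewidth is 1.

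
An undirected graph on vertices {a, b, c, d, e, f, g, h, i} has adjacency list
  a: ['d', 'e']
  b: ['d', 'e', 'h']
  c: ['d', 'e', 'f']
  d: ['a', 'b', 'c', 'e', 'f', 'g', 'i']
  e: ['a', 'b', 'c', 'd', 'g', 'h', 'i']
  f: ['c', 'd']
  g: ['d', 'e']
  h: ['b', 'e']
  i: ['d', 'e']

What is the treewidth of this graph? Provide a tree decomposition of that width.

Treewidth 2.
One optimal decomposition is:
Bags: B1 = {b, d, e}  B2 = {a, d, e}  B3 = {c, d, e}  B4 = {b, e, h}  B5 = {c, d, f}  B6 = {d, e, g}  B7 = {d, e, i}
Tree: B1–B2, B2–B3, B1–B4, B3–B5, B1–B6, B1–B7

The largest bag has 3 vertices, giving width 2; this decomposition certifies tw(G) ≤ 2. On the other hand G contains the 3-clique {d, e, g}. A clique must lie in a single bag of any decomposition, so no decomposition can have width below 2. Hence tw(G) = 2 exactly.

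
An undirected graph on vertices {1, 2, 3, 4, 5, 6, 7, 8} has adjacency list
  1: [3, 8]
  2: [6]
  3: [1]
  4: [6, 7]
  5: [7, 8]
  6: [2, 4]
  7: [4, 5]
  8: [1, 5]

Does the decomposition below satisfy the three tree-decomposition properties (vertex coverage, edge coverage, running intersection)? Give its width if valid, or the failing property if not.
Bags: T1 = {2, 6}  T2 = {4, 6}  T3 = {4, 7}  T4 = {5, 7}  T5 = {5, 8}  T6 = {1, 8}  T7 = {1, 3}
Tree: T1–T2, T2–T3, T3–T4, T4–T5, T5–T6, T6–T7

Yes; width 1.

Every vertex of G appears in some bag (union = {1, 2, 3, 4, 5, 6, 7, 8}); every edge is covered by a bag; and for each vertex v the set of bags containing v is connected in the bag tree. The decomposition is therefore valid. The largest bag has 2 vertices, so the width is 1.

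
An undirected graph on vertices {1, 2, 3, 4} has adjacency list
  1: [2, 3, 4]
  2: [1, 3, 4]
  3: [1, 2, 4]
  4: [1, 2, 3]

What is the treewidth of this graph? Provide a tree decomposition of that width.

Treewidth 3.
Bags: B1 = {1, 2, 3, 4}
Tree: (single bag)

With just one bag of size 4, the width is 4 − 1 = 3, so tw(G) ≤ 3. For the lower bound, the 4 vertices {1, 2, 3, 4} are pairwise adjacent, and any tree decomposition puts a clique entirely inside one bag — forcing width ≥ 3. Hence tw(G) = 3 exactly.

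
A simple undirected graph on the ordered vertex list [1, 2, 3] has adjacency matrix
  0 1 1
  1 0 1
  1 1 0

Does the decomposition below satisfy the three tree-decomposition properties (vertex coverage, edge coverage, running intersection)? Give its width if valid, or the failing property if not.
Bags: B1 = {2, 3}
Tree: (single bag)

No — vertex 1 appears in no bag.

A tree decomposition must satisfy three properties: every vertex lies in some bag; for every edge, both endpoints lie together in some bag; and for every vertex, the bags containing it form a connected subtree. Here vertex 1 appears in no bag, so the decomposition is invalid.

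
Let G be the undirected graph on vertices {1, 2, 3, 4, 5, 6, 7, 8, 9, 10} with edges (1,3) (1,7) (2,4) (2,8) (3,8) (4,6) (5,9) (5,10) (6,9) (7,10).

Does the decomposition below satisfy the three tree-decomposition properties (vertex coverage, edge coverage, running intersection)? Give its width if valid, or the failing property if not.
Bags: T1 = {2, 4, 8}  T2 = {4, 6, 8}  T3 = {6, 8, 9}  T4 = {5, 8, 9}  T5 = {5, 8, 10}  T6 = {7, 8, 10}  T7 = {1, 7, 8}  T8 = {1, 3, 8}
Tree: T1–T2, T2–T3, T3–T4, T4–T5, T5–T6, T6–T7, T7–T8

Vertex coverage: the bags together contain {1, 2, 3, 4, 5, 6, 7, 8, 9, 10}, the full vertex set. Edge coverage: each edge of G has both endpoints in at least one bag. Running intersection: for every vertex, the bags containing it form a connected subtree. All three properties hold, so this is a valid tree decomposition of width max|bag| − 1 = 2, and hence tw(G) ≤ 2.

Yes; width 2.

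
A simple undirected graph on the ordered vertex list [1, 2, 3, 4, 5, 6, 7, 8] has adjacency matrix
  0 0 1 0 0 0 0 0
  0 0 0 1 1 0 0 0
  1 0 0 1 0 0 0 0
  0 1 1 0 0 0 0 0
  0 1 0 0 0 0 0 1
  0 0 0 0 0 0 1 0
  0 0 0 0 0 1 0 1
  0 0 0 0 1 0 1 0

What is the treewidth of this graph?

1

A width-1 tree decomposition is:
Bags: B1 = {6, 7}  B2 = {7, 8}  B3 = {5, 8}  B4 = {2, 5}  B5 = {2, 4}  B6 = {3, 4}  B7 = {1, 3}
Tree: B1–B2, B2–B3, B3–B4, B4–B5, B5–B6, B6–B7
Each bag holds 2 vertices, so the decomposition has width 1, which upper-bounds the treewidth. Any graph with an edge has treewidth ≥ 1, and G has the edge 6–7. Therefore the treewidth is 1.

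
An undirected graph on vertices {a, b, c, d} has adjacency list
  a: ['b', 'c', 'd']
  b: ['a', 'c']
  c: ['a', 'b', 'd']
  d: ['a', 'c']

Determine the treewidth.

2

A width-2 tree decomposition is:
Bags: B1 = {a, b, c}  B2 = {a, c, d}
Tree: B1–B2
The largest bag has 3 vertices, giving width 2; this decomposition certifies tw(G) ≤ 2. Conversely, {a, c, d} is a clique of size 3, and the vertices of any clique must share a bag in every tree decomposition; so some bag has ≥ 3 vertices and tw(G) ≥ 2. Hence tw(G) = 2 exactly.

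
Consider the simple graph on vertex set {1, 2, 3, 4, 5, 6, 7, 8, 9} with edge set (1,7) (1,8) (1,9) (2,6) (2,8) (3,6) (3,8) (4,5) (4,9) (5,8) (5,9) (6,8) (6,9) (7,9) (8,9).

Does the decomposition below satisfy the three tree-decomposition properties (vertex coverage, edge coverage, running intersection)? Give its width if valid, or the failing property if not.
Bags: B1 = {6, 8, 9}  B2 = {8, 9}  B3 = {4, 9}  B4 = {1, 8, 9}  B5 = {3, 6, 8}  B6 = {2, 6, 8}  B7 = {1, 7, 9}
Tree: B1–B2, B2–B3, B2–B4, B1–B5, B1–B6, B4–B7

No — vertex 5 appears in no bag.

A tree decomposition must satisfy three properties: every vertex lies in some bag; for every edge, both endpoints lie together in some bag; and for every vertex, the bags containing it form a connected subtree. Here vertex 5 appears in no bag, so the decomposition is invalid.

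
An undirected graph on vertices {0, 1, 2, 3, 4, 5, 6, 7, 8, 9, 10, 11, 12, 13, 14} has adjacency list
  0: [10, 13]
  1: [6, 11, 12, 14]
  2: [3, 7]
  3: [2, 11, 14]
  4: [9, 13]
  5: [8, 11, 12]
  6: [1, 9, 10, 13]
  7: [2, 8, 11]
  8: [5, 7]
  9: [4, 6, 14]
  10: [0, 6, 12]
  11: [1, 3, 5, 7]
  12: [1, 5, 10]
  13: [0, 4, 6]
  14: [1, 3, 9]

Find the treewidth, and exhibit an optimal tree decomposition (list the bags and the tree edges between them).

Each bag holds 4 vertices, so the decomposition has width 3, which upper-bounds the treewidth. For the lower bound: the 4 vertex sets {0,4,13}, {10}, {6}, {1,9,12,14} are disjoint, each induces a connected subgraph, and every pair is joined by at least one edge of G. Contracting each set to a single vertex therefore yields K_{4} as a minor, and since treewidth is minor-monotone, tw(G) ≥ tw(K_{4}) = 3. The upper and lower bounds meet at 3, so that is the treewidth.

Treewidth 3.
One optimal decomposition is:
Bags: B1 = {0, 4, 10, 13}  B2 = {4, 6, 10, 13}  B3 = {4, 6, 9, 10}  B4 = {6, 9, 10, 12}  B5 = {1, 6, 9, 12}  B6 = {1, 9, 12, 14}  B7 = {1, 5, 12, 14}  B8 = {1, 5, 11, 14}  B9 = {3, 5, 11, 14}  B10 = {3, 5, 8, 11}  B11 = {3, 7, 8, 11}  B12 = {2, 3, 7, 8}
Tree: B1–B2, B2–B3, B3–B4, B4–B5, B5–B6, B6–B7, B7–B8, B8–B9, B9–B10, B10–B11, B11–B12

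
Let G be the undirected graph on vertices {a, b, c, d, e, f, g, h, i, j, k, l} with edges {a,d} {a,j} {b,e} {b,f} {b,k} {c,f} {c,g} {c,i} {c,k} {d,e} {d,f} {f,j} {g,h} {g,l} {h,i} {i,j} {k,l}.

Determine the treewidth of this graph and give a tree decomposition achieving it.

Each bag holds 4 vertices, so the decomposition has width 3, which upper-bounds the treewidth. For the lower bound: the 4 vertex sets {a,d,e}, {j}, {f}, {b,c,i,k} are disjoint, each induces a connected subgraph, and every pair is joined by at least one edge of G. Contracting each set to a single vertex therefore yields K_{4} as a minor, and since treewidth is minor-monotone, tw(G) ≥ tw(K_{4}) = 3. The upper and lower bounds meet at 3, so that is the treewidth.

Treewidth 3.
One optimal decomposition is:
Bags: B1 = {a, d, e, j}  B2 = {d, e, f, j}  B3 = {b, e, f, j}  B4 = {b, f, i, j}  B5 = {b, c, f, i}  B6 = {b, c, i, k}  B7 = {c, h, i, k}  B8 = {c, g, h, k}  B9 = {g, h, k, l}
Tree: B1–B2, B2–B3, B3–B4, B4–B5, B5–B6, B6–B7, B7–B8, B8–B9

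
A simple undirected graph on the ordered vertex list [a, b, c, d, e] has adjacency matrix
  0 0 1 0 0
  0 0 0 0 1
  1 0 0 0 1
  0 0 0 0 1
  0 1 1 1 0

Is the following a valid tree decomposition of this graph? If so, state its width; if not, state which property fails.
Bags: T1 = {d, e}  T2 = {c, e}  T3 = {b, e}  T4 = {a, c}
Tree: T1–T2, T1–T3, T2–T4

Vertex coverage: the bags together contain {a, b, c, d, e}, the full vertex set. Edge coverage: each edge of G has both endpoints in at least one bag. Running intersection: for every vertex, the bags containing it form a connected subtree. All three properties hold, so this is a valid tree decomposition of width max|bag| − 1 = 1, and hence tw(G) ≤ 1.

Yes; width 1.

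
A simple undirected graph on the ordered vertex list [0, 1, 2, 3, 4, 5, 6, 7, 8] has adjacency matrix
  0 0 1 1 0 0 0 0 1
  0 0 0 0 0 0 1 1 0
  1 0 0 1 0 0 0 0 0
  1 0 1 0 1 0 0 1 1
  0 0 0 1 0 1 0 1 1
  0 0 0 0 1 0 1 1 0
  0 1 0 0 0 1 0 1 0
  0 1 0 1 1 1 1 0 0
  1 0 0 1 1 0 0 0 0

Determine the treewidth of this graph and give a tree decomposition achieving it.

Treewidth 2.
One such decomposition:
Bags: B1 = {4, 5, 7}  B2 = {5, 6, 7}  B3 = {3, 4, 7}  B4 = {1, 6, 7}  B5 = {3, 4, 8}  B6 = {0, 3, 8}  B7 = {0, 2, 3}
Tree: B1–B2, B1–B3, B2–B4, B3–B5, B5–B6, B6–B7

Every bag has size at most 3, so the width is 3 − 1 = 2 and tw(G) ≤ 2. Conversely, {1, 6, 7} is a clique of size 3, and the vertices of any clique must share a bag in every tree decomposition; so some bag has ≥ 3 vertices and tw(G) ≥ 2. Combining the bounds, tw(G) = 2.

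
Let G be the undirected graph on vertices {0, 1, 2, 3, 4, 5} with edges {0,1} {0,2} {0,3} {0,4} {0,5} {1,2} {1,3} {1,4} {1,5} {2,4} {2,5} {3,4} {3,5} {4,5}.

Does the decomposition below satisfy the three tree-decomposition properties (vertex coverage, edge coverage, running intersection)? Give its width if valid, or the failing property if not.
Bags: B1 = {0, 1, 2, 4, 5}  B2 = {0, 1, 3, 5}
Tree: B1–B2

No — edge (4,3) lies in no bag.

A tree decomposition must satisfy three properties: every vertex lies in some bag; for every edge, both endpoints lie together in some bag; and for every vertex, the bags containing it form a connected subtree. Here edge (4,3) lies in no bag, so the decomposition is invalid.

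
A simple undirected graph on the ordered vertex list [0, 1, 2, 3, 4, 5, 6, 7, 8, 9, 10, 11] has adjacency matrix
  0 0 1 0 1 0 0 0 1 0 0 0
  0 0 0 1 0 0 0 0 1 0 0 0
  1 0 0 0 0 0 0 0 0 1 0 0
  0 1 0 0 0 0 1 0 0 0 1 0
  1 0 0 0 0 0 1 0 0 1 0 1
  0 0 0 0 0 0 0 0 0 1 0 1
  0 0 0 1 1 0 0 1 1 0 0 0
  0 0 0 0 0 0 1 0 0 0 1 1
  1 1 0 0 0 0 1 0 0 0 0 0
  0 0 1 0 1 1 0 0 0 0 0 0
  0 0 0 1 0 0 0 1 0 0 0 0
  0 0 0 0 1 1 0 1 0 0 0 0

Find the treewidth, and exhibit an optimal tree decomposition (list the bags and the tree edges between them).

Each bag holds 4 vertices, so the decomposition has width 3, which upper-bounds the treewidth. For the lower bound: the 4 vertex sets {2,5,9}, {0}, {4}, {6,7,8,11} are disjoint, each induces a connected subgraph, and every pair is joined by at least one edge of G. Contracting each set to a single vertex therefore yields K_{4} as a minor, and since treewidth is minor-monotone, tw(G) ≥ tw(K_{4}) = 3. Hence tw(G) = 3 exactly.

Treewidth 3.
Bags: B1 = {0, 2, 5, 9}  B2 = {0, 4, 5, 9}  B3 = {0, 4, 5, 11}  B4 = {0, 4, 8, 11}  B5 = {4, 6, 8, 11}  B6 = {6, 7, 8, 11}  B7 = {1, 6, 7, 8}  B8 = {1, 3, 6, 7}  B9 = {1, 3, 7, 10}
Tree: B1–B2, B2–B3, B3–B4, B4–B5, B5–B6, B6–B7, B7–B8, B8–B9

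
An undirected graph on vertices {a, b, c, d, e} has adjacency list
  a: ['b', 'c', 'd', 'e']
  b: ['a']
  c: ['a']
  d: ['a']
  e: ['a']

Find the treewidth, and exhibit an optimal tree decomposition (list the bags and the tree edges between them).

Each bag holds 2 vertices, so the decomposition has width 1, which upper-bounds the treewidth. Since G has at least one edge (e.g. b–a), it is not an edgeless graph, so tw(G) ≥ 1. Combining the bounds, tw(G) = 1.

Treewidth 1.
One such decomposition:
Bags: B1 = {a, b}  B2 = {a, d}  B3 = {a, c}  B4 = {a, e}
Tree: B1–B2, B2–B3, B3–B4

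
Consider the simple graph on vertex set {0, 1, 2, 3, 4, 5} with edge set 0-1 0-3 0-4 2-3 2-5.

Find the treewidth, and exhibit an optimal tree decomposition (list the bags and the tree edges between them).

Every bag has size at most 2, so the width is 2 − 1 = 1 and tw(G) ≤ 1. G has an edge, so its treewidth is at least 1. Therefore the treewidth is 1.

Treewidth 1.
One optimal decomposition is:
Bags: B1 = {0, 3}  B2 = {0, 4}  B3 = {2, 3}  B4 = {2, 5}  B5 = {0, 1}
Tree: B1–B2, B1–B3, B3–B4, B2–B5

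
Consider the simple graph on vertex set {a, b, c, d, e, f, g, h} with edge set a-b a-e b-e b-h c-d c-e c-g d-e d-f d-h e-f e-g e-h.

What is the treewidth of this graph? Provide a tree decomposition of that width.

Every bag has size at most 3, so the width is 3 − 1 = 2 and tw(G) ≤ 2. For the lower bound, the 3 vertices {d, e, h} are pairwise adjacent, and any tree decomposition puts a clique entirely inside one bag — forcing width ≥ 2. Combining the bounds, tw(G) = 2.

Treewidth 2.
One optimal decomposition is:
Bags: B1 = {d, e, h}  B2 = {d, e, f}  B3 = {c, d, e}  B4 = {b, e, h}  B5 = {a, b, e}  B6 = {c, e, g}
Tree: B1–B2, B1–B3, B1–B4, B4–B5, B3–B6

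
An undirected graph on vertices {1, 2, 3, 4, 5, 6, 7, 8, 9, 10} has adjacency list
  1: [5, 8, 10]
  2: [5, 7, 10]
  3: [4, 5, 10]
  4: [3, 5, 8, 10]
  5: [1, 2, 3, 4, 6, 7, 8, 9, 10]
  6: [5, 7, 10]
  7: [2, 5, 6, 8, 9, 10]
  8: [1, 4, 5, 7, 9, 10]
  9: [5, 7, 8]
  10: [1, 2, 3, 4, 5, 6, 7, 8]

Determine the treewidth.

A width-3 tree decomposition is:
Bags: B1 = {5, 7, 8, 10}  B2 = {2, 5, 7, 10}  B3 = {4, 5, 8, 10}  B4 = {3, 4, 5, 10}  B5 = {5, 7, 8, 9}  B6 = {1, 5, 8, 10}  B7 = {5, 6, 7, 10}
Tree: B1–B2, B1–B3, B3–B4, B1–B5, B1–B6, B2–B7
Every bag has size at most 4, so the width is 4 − 1 = 3 and tw(G) ≤ 3. On the other hand G contains the 4-clique {5, 7, 8, 9}. A clique must lie in a single bag of any decomposition, so no decomposition can have width below 3. Combining the bounds, tw(G) = 3.

3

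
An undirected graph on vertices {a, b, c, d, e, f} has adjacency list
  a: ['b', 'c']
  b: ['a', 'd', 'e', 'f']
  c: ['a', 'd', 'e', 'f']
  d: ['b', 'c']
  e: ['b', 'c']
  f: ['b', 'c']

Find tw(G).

A width-2 tree decomposition is:
Bags: B1 = {a, b, c}  B2 = {b, c, d}  B3 = {b, c, e}  B4 = {b, c, f}
Tree: B1–B2, B2–B3, B3–B4
The largest bag has 3 vertices, giving width 2; this decomposition certifies tw(G) ≤ 2. For the lower bound, G contains the cycle b–a–c–d–b, so G is not a forest; only forests have treewidth ≤ 1, hence tw(G) ≥ 2. Combining the bounds, tw(G) = 2.

2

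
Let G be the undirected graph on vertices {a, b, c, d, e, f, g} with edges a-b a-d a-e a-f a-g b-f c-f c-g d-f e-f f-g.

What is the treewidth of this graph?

A width-2 tree decomposition is:
Bags: B1 = {a, d, f}  B2 = {a, f, g}  B3 = {a, b, f}  B4 = {c, f, g}  B5 = {a, e, f}
Tree: B1–B2, B1–B3, B2–B4, B2–B5
Each bag holds 3 vertices, so the decomposition has width 2, which upper-bounds the treewidth. For the lower bound, the 3 vertices {c, f, g} are pairwise adjacent, and any tree decomposition puts a clique entirely inside one bag — forcing width ≥ 2. Hence tw(G) = 2 exactly.

2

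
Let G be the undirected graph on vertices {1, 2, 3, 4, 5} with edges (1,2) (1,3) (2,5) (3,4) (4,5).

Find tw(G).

2

A width-2 tree decomposition is:
Bags: B1 = {1, 2, 5}  B2 = {1, 3, 5}  B3 = {3, 4, 5}
Tree: B1–B2, B2–B3
Every bag has size at most 3, so the width is 3 − 1 = 2 and tw(G) ≤ 2. For the lower bound, G contains the cycle 5–2–1–3–4–5, so G is not a forest; only forests have treewidth ≤ 1, hence tw(G) ≥ 2. Hence tw(G) = 2 exactly.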